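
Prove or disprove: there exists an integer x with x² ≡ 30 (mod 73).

73 is prime, so by Euler's criterion 30 is a square mod 73 iff 30^((73−1)/2) = 30^36 ≡ 1 (mod 73).
Repeated squaring mod 73: 30^2 = 900 ≡ 24; 30^4 ≡ 24² = 576 ≡ 65; 30^8 ≡ 65² = 4225 ≡ 64; 30^16 ≡ 64² = 4096 ≡ 8; 30^32 ≡ 8² = 64 ≡ 64.
Since 36 = 32 + 4, 30^36 ≡ 64 · 65; multiplying out mod 73: 64·65 = 4160 ≡ 72. Thus 30^36 ≡ 72 ≡ −1 (mod 73).
The value −1 means 30 is a non-residue modulo 73, so x² ≡ 30 (mod 73) is impossible.

No such integer exists.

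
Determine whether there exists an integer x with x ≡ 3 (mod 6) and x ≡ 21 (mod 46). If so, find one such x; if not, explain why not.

x = 21

Here gcd(6, 46) = 2, and both 3 and 21 leave remainder 1 mod 2, so the system is consistent.
The integers ≡ 3 (mod 6) are 3, 9, 15, 21, …; their remainders mod 46 are 3, 9, 15, 21, so x = 21 is the first that is ≡ 21 (mod 46).
Check: 21 mod 6 = 3, 21 mod 46 = 21. ✓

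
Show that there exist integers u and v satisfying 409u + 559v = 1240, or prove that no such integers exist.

409 and 559 are coprime, so 409u + 559v ranges over all of ℤ.
Run the Euclidean algorithm on 559 and 409: 559 = 1·409 + 150, 409 = 2·150 + 109, 150 = 1·109 + 41, 109 = 2·41 + 27, 41 = 1·27 + 14, 27 = 1·14 + 13, 14 = 1·13 + 1, 13 = 13·1 + 0.
Unwinding: 1 = 14 − 1·13 = 14 − (27 − 1·14) = −27 + 2·14 = −27 + 2·(41 − 1·27) = 2·41 − 3·27 = 2·41 − 3·(109 − 2·41) = −3·109 + 8·41 = −3·109 + 8·(150 − 1·109) = 8·150 − 11·109 = 8·150 − 11·(409 − 2·150) = −11·409 + 30·150 = −11·409 + 30·(559 − 1·409) = 30·559 − 41·409, i.e. 409·(-41) + 559·30 = 1.
Multiplying through by 1240: u = (-41)·1240 = -50840, v = 30·1240 = 37200 is a solution.
Adding 91·559 to u and subtracting 91·409 from v gives the tidier solution (29, -19).
Indeed 409·29 + 559·(-19) = 11861 − 10621 = 1240.

u = 29, v = -19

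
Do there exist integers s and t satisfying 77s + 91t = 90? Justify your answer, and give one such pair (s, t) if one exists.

Any value of 77s + 91t is a multiple of gcd(77, 91) = 7.
But 90 is not a multiple of 7 (it leaves remainder 6).
Hence no integers s, t satisfy the equation.

There are no such integers.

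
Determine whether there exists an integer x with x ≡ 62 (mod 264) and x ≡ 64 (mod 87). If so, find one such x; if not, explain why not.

gcd(264, 87) = 3. If x ≡ 62 (mod 264) and x ≡ 64 (mod 87), then x ≡ 62 (mod 3) and x ≡ 64 (mod 3).
However 62 ≡ 2 and 64 ≡ 1 (mod 3), and 2 ≠ 1.
Hence the system has no solution.

No such integer exists.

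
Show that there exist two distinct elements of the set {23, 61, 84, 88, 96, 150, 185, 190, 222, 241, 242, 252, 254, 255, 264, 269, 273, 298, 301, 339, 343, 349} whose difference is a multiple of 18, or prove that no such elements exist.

The pair (23, 185) works.

Both 23 and 185 leave remainder 5 on division by 18; their difference 162 = 9·18 is a multiple of 18.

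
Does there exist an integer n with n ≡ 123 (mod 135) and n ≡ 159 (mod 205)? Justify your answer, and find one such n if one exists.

No, no such integer exists.

Both moduli are multiples of 5 = gcd(135, 205), so any solution would satisfy n ≡ 123 and n ≡ 159 modulo 5 simultaneously.
But 123 mod 5 = 3 while 159 mod 5 = 4, a contradiction.
Therefore no such n exists.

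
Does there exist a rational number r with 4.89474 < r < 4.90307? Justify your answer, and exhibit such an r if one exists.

r = 49/10

Look for a denominator N such that an integer falls strictly between N·4.89474 and N·4.90307. N = 10 works: 10·4.89474 = 48.94740 < 49 < 49.03070 = 10·4.90307.
Hence 49/10 is a rational number with 4.89474 < 49/10 < 4.90307.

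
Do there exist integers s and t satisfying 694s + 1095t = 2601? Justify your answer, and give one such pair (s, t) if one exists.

s = 384, t = -241

Since gcd(694, 1095) = 1, every integer is an integer combination of 694 and 1095.
Dividing repeatedly: 1095 = 1·694 + 401, 694 = 1·401 + 293, 401 = 1·293 + 108, 293 = 2·108 + 77, 108 = 1·77 + 31, 77 = 2·31 + 15, 31 = 2·15 + 1, 15 = 15·1 + 0.
Back-substituting, 1 = 31 − 2·15 = 31 − 2·(77 − 2·31) = −2·77 + 5·31 = −2·77 + 5·(108 − 1·77) = 5·108 − 7·77 = 5·108 − 7·(293 − 2·108) = −7·293 + 19·108 = −7·293 + 19·(401 − 1·293) = 19·401 − 26·293 = 19·401 − 26·(694 − 1·401) = −26·694 + 45·401 = −26·694 + 45·(1095 − 1·694) = 45·1095 − 71·694; that is, 694·(-71) + 1095·45 = 1.
Multiplying through by 2601: s = (-71)·2601 = -184671, t = 45·2601 = 117045 is a solution.
Adding 169·1095 to s and subtracting 169·694 from t gives the tidier solution (384, -241).
Indeed 694·384 + 1095·(-241) = 266496 − 263895 = 2601.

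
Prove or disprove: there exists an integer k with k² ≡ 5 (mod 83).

No, no such integer exists.

83 is prime, so by Euler's criterion 5 is a square mod 83 iff 5^((83−1)/2) = 5^41 ≡ 1 (mod 83).
Squaring successively (mod 83): 5^2 = 25 ≡ 25; 5^4 ≡ 25² = 625 ≡ 44; 5^8 ≡ 44² = 1936 ≡ 27; 5^16 ≡ 27² = 729 ≡ 65; 5^32 ≡ 65² = 4225 ≡ 75.
Since 41 = 32 + 8 + 1, 5^41 ≡ 75 · 27 · 5; multiplying out mod 83: 75·27 = 2025 ≡ 33, then 33·5 = 165 ≡ 82. Thus 5^41 ≡ 82 ≡ −1 (mod 83).
The value −1 means 5 is a non-residue modulo 83, so k² ≡ 5 (mod 83) is impossible.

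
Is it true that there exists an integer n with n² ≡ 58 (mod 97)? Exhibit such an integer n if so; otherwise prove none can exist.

97 is prime, so by Euler's criterion 58 is a square mod 97 iff 58^((97−1)/2) = 58^48 ≡ 1 (mod 97).
Squaring successively (mod 97): 58^2 = 3364 ≡ 66; 58^4 ≡ 66² = 4356 ≡ 88; 58^8 ≡ 88² = 7744 ≡ 81; 58^16 ≡ 81² = 6561 ≡ 62; 58^32 ≡ 62² = 3844 ≡ 61.
Since 48 = 32 + 16, 58^48 ≡ 61 · 62; multiplying out mod 97: 61·62 = 3782 ≡ 96. Thus 58^48 ≡ 96 ≡ −1 (mod 97).
By Euler's criterion 58 is a quadratic non-residue mod 97: no n satisfies n² ≡ 58 (mod 97).

There is no such integer.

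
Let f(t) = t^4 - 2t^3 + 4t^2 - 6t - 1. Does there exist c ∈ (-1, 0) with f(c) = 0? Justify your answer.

Yes, f has a root in the interval.

f(-1) = 12 and f(0) = -1, which have opposite signs.
As a polynomial, f is continuous on every closed interval.
The Intermediate Value Theorem then guarantees some c ∈ (-1, 0) with f(c) = 0.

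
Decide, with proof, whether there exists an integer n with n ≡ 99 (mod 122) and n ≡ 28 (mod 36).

gcd(122, 36) = 2. If n ≡ 99 (mod 122) and n ≡ 28 (mod 36), then n ≡ 99 (mod 2) and n ≡ 28 (mod 2).
However 99 ≡ 1 and 28 ≡ 0 (mod 2), and 1 ≠ 0.
Therefore no such n exists.

No, no such integer exists.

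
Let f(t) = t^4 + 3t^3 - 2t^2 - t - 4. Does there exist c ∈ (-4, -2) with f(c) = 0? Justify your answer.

Yes, such a c exists.

f(-4) = 32 and f(-2) = -18, which have opposite signs.
As a polynomial, f is continuous on every closed interval.
The Intermediate Value Theorem then guarantees some c ∈ (-4, -2) with f(c) = 0.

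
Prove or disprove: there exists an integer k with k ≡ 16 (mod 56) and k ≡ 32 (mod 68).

k = 576

The moduli are not coprime: gcd(56, 68) = 4. Compatibility requires 4 ∣ (32 − 16) = 16, which holds, so solutions exist.
Put k = 16 + 56t, so we need 56t ≡ 16 (mod 68), equivalently (divide by 4) 14t ≡ 4 (mod 17).
To invert 14 modulo 17: 17 = 1·14 + 3, 14 = 4·3 + 2, 3 = 1·2 + 1, 2 = 2·1 + 0, and unwinding, 1 = 3 − 1·2 = 3 − (14 − 4·3) = −14 + 5·3 = −14 + 5·(17 − 1·14) = 5·17 − 6·14. Thus 14⁻¹ ≡ -6 ≡ 11 (mod 17).
Therefore t ≡ 11·4 = 44 ≡ 10 (mod 17).
Then k = 16 + 56·10 = 576.
Verify: 576 = 10·56 + 16 and 576 = 8·68 + 32. ✓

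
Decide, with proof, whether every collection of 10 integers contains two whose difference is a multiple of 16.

No; for instance {78, 79, 80, 81, 82, 83, 84, 85, 86, 87} is a counterexample.

Consider the 10 integers 78, 79, …, 87. They lie in distinct residue classes modulo 16, since 10 ≤ 16.
The differences between them range over 1, …, 9, none of which is divisible by 16.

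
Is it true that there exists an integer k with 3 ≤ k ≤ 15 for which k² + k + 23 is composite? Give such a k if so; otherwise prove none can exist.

At k = 11: 11² + 11 + 23 = 155 = 5·31, which is composite.

k = 11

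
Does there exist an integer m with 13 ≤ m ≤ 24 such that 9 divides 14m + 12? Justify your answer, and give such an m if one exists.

m = 21

At m = 21 we get 14·21 + 12 = 306, and 306 = 9·34.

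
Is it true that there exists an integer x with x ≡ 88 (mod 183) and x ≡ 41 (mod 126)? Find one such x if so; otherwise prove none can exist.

Reduce both congruences modulo 3, which divides 183 and 126: they say x ≡ 88 (mod 3) and x ≡ 41 (mod 3).
These are incompatible: 88 − 41 = 47 is not divisible by 3.
Hence the system has no solution.

No, no such integer exists.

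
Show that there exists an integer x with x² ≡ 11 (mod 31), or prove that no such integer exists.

No, no such integer exists.

Apply Euler's criterion with the prime 31: 11 is a quadratic residue iff 11^15 ≡ 1 (mod 31), and a non-residue iff it is ≡ −1.
Squaring successively (mod 31): 11^2 = 121 ≡ 28; 11^4 ≡ 28² = 784 ≡ 9; 11^8 ≡ 9² = 81 ≡ 19.
Since 15 = 8 + 4 + 2 + 1, 11^15 ≡ 19 · 9 · 28 · 11; multiplying out mod 31: 19·9 = 171 ≡ 16, then 16·28 = 448 ≡ 14, then 14·11 = 154 ≡ 30. Thus 11^15 ≡ 30 ≡ −1 (mod 31).
The value −1 means 11 is a non-residue modulo 31, so x² ≡ 11 (mod 31) is impossible.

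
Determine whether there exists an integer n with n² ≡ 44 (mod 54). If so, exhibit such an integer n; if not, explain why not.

No such integer exists.

Work modulo the divisor 3 of 54. If n² ≡ 44 (mod 54) then n² ≡ 2 (mod 3).
Computing n² mod 3 for n = 0, 1, …, 1 (enough, by the symmetry n ↦ 3 − n) gives 0, 1.
The set of squares mod 3 is therefore {0, 1}, which does not contain 2.
Therefore n² ≡ 44 (mod 54) has no solution.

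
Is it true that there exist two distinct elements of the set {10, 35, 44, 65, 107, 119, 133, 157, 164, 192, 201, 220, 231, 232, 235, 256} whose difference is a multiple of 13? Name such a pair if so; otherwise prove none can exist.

10 and 192 are such a pair.

Both 10 and 192 leave remainder 10 on division by 13; their difference 182 = 14·13 is a multiple of 13.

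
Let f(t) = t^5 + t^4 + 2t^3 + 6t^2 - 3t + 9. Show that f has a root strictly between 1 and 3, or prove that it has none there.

f(1) = 16 and f(3) = 432, both positive, so a sign-change argument is unavailable; we show f keeps this sign on the whole interval.
Shift to the endpoint 1: with t = 1 + u (0 < u < 2), one computes f(1 + u) = u^5 + 6u^4 + 16u^3 + 28u^2 + 24u + 16.
The nonzero coefficients here are all positive, so for u > 0 every term is positive (or zero), and the constant term 16 is strictly positive.
Therefore f(t) > 0 throughout (1, 3), and f has no zero there.

No.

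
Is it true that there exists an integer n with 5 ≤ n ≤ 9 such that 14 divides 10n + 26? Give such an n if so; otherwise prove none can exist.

No such integer n in that range exists.

The values of 10n + 26 for n = 5, 6, …, 9 are 76, 86, 96, 106, 116; reduced mod 14 these are 6, 2, 12, 8, 4.
Since 0 is absent from this list, 14 ∤ 10n + 26 for every n with 5 ≤ n ≤ 9.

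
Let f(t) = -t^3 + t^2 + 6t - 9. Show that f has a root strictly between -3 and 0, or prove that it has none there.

Such a root exists.

f(-3) = 9 and f(0) = -9, which have opposite signs.
As a polynomial, f is continuous on every closed interval.
By the Intermediate Value Theorem, f takes the value 0 somewhere in the open interval.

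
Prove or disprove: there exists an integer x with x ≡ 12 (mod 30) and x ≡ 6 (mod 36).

x = 42

gcd(30, 36) = 6. A simultaneous solution exists iff 12 ≡ 6 (mod 6); here 12 mod 6 = 0 = 6 mod 6, so it does.
List candidates x ≡ 12 (mod 30): 12, 42. Modulo 36 these are 12, 6; 42 gives 6 as required.
Verify: 42 = 1·30 + 12 and 42 = 1·36 + 6. ✓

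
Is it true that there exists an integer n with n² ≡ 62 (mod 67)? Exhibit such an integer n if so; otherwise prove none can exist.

n = 14

Take n = 14. Then 14² = 196 = 2·67 + 62, so 14² ≡ 62 (mod 67).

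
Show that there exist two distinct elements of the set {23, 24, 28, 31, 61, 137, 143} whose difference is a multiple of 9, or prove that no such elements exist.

Residues mod 9: 23↦5, 24↦6, 28↦1, 31↦4, 61↦7, 137↦2, 143↦8.
These 7 residues are pairwise different, hence no difference of two elements is divisible by 9.

There is no such pair.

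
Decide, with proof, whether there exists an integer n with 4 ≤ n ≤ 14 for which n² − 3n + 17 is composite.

At n = 4: 4² − 3·4 + 17 = 21 = 3·7, which is composite.

n = 4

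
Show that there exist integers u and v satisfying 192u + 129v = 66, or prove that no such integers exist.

Since gcd(192, 129) = 3 and 66 = 3·22, Bézout's identity guarantees a solution.
Dividing through by 3 reduces the equation to 64u + 43v = 22.
Run the Euclidean algorithm on 64 and 43: 64 = 1·43 + 21, 43 = 2·21 + 1, 21 = 21·1 + 0.
Unwinding: 1 = 43 − 2·21 = 43 − 2·(64 − 1·43) = −2·64 + 3·43, i.e. 64·(-2) + 43·3 = 1.
Scaling by 22 gives the particular solution (u, v) = (-44, 66).
Adding 2·43 to u and subtracting 2·64 from v gives the tidier solution (42, -62).
Check: 192·42 + 129·(-62) = 8064 − 7998 = 66. ✓

u = 42, v = -62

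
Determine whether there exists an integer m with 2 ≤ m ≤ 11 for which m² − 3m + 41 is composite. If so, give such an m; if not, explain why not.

m = 5

At m = 5: 5² − 3·5 + 41 = 51 = 3·17, which is composite.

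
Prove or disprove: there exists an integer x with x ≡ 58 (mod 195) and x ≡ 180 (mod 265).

Reduce both congruences modulo 5, which divides 195 and 265: they say x ≡ 58 (mod 5) and x ≡ 180 (mod 5).
However 58 ≡ 3 and 180 ≡ 0 (mod 5), and 3 ≠ 0.
Therefore no such x exists.

No, no such integer exists.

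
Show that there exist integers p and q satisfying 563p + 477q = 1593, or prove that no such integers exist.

Since gcd(563, 477) = 1, every integer is an integer combination of 563 and 477.
Run the Euclidean algorithm on 563 and 477: 563 = 1·477 + 86, 477 = 5·86 + 47, 86 = 1·47 + 39, 47 = 1·39 + 8, 39 = 4·8 + 7, 8 = 1·7 + 1, 7 = 7·1 + 0.
Back-substituting, 1 = 8 − 1·7 = 8 − (39 − 4·8) = −39 + 5·8 = −39 + 5·(47 − 1·39) = 5·47 − 6·39 = 5·47 − 6·(86 − 1·47) = −6·86 + 11·47 = −6·86 + 11·(477 − 5·86) = 11·477 − 61·86 = 11·477 − 61·(563 − 1·477) = −61·563 + 72·477; that is, 563·(-61) + 477·72 = 1.
Multiplying through by 1593: p = (-61)·1593 = -97173, q = 72·1593 = 114696 is a solution.
Adding 204·477 to p and subtracting 204·563 from q gives the tidier solution (135, -156).
Check: 563·135 + 477·(-156) = 76005 − 74412 = 1593. ✓

p = 135, q = -156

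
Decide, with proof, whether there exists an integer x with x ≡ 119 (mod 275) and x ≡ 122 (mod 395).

gcd(275, 395) = 5. If x ≡ 119 (mod 275) and x ≡ 122 (mod 395), then x ≡ 119 (mod 5) and x ≡ 122 (mod 5).
But 119 mod 5 = 4 while 122 mod 5 = 2, a contradiction.
So no integer satisfies both congruences.

No such integer exists.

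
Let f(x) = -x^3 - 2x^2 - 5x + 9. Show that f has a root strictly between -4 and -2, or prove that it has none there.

No.

f(-4) = 61 and f(-2) = 19, both positive.
f'(x) = -3x^2 - 4x - 5 has discriminant (-4)² − 4·(-3)·(-5) = -44 < 0, so f' has no real roots and is negative for every real x.
So f is strictly decreasing; between -4 and -2 its values lie between f(-4) = 61 and f(-2) = 19, all positive. Therefore f has no root in (-4, -2).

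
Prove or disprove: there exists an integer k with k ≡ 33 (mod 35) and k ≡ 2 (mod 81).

k = 488

gcd(35, 81) = 1, so the Chinese Remainder Theorem guarantees exactly one residue class mod 2835 satisfying both.
Write k = 33 + 35t and require 33 + 35t ≡ 2 (mod 81), i.e. 35t ≡ 50 (mod 81).
Note 35·44 = 1540 ≡ 1 (mod 81) (as 1540 − 1 = 19·81), so 35⁻¹ ≡ 44.
Therefore t ≡ 44·50 = 2200 ≡ 13 (mod 81).
Taking t = 13 gives k = 33 + 35·13 = 488.
Indeed 488 ≡ 33 (mod 35) and 488 ≡ 2 (mod 81).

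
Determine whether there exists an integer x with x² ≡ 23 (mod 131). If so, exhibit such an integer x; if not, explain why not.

Apply Euler's criterion with the prime 131: 23 is a quadratic residue iff 23^65 ≡ 1 (mod 131), and a non-residue iff it is ≡ −1.
Squaring successively (mod 131): 23^2 = 529 ≡ 5; 23^4 ≡ 5² = 25 ≡ 25; 23^8 ≡ 25² = 625 ≡ 101; 23^16 ≡ 101² = 10201 ≡ 114; 23^32 ≡ 114² = 12996 ≡ 27; 23^64 ≡ 27² = 729 ≡ 74.
Since 65 = 64 + 1, 23^65 ≡ 74 · 23; multiplying out mod 131: 74·23 = 1702 ≡ 130. Thus 23^65 ≡ 130 ≡ −1 (mod 131).
By Euler's criterion 23 is a quadratic non-residue mod 131: no x satisfies x² ≡ 23 (mod 131).

No, no such integer exists.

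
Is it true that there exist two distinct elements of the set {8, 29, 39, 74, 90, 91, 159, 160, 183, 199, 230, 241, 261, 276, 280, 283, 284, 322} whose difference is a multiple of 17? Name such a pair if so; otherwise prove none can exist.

Reduce each element mod 17: 8↦8, 29↦12, 39↦5, 74↦6, 90↦5, 91↦6, 159↦6, 160↦7, 183↦13, 199↦12, 230↦9, 241↦3, 261↦6, 276↦4, 280↦8, 283↦11, 284↦12, 322↦16. The residue 8 repeats (at 8 and 280), and 280 − 8 = 272 = 16·17.

Yes: 8 and 280.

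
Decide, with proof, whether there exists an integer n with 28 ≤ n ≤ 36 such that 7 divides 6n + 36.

At n = 28 the value 204 is not a multiple of 7. Try n = 29: 6·29 + 36 = 210 = 30·7, which is divisible by 7.

n = 29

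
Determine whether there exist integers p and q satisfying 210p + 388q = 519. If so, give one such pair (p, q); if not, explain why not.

No, no such integers exist.

Any value of 210p + 388q is a multiple of gcd(210, 388) = 2.
But 519 is not a multiple of 2 (it leaves remainder 1).
Therefore 210p + 388q = 519 has no solution in integers.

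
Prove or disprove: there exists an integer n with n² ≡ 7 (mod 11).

Since (11 − n)² ≡ n² (mod 11), it suffices to square n = 0, 1, …, 5: the residues are 0, 1, 4, 9, 5, 3.
The set of squares mod 11 is therefore {0, 1, 3, 4, 5, 9}, which does not contain 7.
Hence no integer n has n² ≡ 7 (mod 11).

There is no such integer.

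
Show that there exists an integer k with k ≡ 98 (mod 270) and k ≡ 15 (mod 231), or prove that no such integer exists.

No, no such integer exists.

gcd(270, 231) = 3. If k ≡ 98 (mod 270) and k ≡ 15 (mod 231), then k ≡ 98 (mod 3) and k ≡ 15 (mod 3).
But 98 mod 3 = 2 while 15 mod 3 = 0, a contradiction.
Hence the system has no solution.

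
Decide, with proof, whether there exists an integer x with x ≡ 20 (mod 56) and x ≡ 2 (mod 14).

Reduce both congruences modulo 14, which divides 56 and 14: they say x ≡ 20 (mod 14) and x ≡ 2 (mod 14).
However 20 ≡ 6 and 2 ≡ 2 (mod 14), and 6 ≠ 2.
Hence the system has no solution.

There is no such integer.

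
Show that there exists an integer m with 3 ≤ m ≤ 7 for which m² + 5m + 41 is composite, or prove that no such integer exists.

At m = 3: 3² + 5·3 + 41 = 65 = 5·13, which is composite.

m = 3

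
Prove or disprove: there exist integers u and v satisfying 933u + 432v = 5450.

Both 933 and 432 are divisible by gcd(933, 432) = 3, hence so is any combination 933u + 432v.
But 5450 is not a multiple of 3 (it leaves remainder 2).
Hence no integers u, v satisfy the equation.

No such integers exist.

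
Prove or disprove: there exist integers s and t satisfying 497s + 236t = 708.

Since gcd(497, 236) = 1, every integer is an integer combination of 497 and 236.
Euclidean algorithm: 497 = 2·236 + 25, 236 = 9·25 + 11, 25 = 2·11 + 3, 11 = 3·3 + 2, 3 = 1·2 + 1, 2 = 2·1 + 0.
Back-substituting, 1 = 3 − 1·2 = 3 − (11 − 3·3) = −11 + 4·3 = −11 + 4·(25 − 2·11) = 4·25 − 9·11 = 4·25 − 9·(236 − 9·25) = −9·236 + 85·25 = −9·236 + 85·(497 − 2·236) = 85·497 − 179·236; that is, 497·85 + 236·(-179) = 1.
Times 708: 497·60180 + 236·(-126732) = 708, so (60180, -126732) solves it.
Subtracting 255·236 from s and adding 255·497 to t gives the tidier solution (0, 3).
Check: 497·0 + 236·3 = 0 + 708 = 708. ✓

s = 0, t = 3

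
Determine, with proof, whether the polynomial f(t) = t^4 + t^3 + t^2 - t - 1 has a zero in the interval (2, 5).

The endpoint values f(2) = 25 and f(5) = 769 are both positive. Claim: f(t) > 0 for every t in (2, 5).
Shift to the endpoint 2: with t = 2 + u (0 < u < 3), one computes f(2 + u) = u^4 + 9u^3 + 31u^2 + 47u + 25.
All 5 nonzero coefficients of this polynomial in u are positive; hence for u > 0 the value is a sum of positive terms (the constant 25 among them).
Therefore f(t) > 0 throughout (2, 5), and f has no zero there.

f has no root in that interval.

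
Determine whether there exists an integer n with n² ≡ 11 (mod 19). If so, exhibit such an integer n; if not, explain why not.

n = 12

n = 12 works: 12² = 144, and 144 − 11 = 133 = 7·19.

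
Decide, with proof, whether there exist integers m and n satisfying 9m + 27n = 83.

There are no such integers.

Any value of 9m + 27n is a multiple of gcd(9, 27) = 9.
But 83 is not a multiple of 9 (it leaves remainder 2).
Therefore 9m + 27n = 83 has no solution in integers.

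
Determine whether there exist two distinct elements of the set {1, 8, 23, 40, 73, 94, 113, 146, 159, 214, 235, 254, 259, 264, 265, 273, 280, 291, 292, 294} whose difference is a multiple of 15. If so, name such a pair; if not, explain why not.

Both 8 and 23 leave remainder 8 on division by 15; their difference 15 = 1·15 is a multiple of 15.

The pair (8, 23) works.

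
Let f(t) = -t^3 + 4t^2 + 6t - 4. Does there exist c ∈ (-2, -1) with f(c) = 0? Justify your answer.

f(-2) = 8 and f(-1) = -5, which have opposite signs.
f is continuous everywhere (it is a polynomial), in particular on [-2, -1].
By the Intermediate Value Theorem f must vanish at some point of (-2, -1).

Such a root exists.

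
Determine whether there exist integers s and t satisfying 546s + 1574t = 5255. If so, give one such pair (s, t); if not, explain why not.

No such integers exist.

gcd(546, 1574) = 2, so every integer of the form 546s + 1574t is a multiple of 2.
However 5255 leaves remainder 1 on division by 2.
Therefore 546s + 1574t = 5255 has no solution in integers.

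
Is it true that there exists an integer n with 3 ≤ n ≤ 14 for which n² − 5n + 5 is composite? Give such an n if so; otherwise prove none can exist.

At n = 10: 10² − 5·10 + 5 = 55 = 5·11, which is composite.

n = 10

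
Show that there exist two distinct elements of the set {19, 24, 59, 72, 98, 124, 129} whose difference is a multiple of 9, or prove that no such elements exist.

Reduce each element modulo 9: 19↦1, 24↦6, 59↦5, 72↦0, 98↦8, 124↦7, 129↦3.
All 7 residues are distinct, so no two elements differ by a multiple of 9.

No, no such pair exists.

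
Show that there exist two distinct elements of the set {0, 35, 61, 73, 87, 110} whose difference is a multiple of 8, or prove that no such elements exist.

Two integers differ by a multiple of 8 exactly when they have the same residue mod 8. The residues are 0↦0, 35↦3, 61↦5, 73↦1, 87↦7, 110↦6.
All 6 residues are distinct, so no two elements differ by a multiple of 8.

No such pair exists.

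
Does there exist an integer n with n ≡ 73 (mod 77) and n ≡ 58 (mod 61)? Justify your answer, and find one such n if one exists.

Since 77 and 61 share no common factor, CRT says the pair of congruences has a solution (unique mod 4697).
Any solution of the first congruence is n = 73 + 77t; substituting into the second, 77t ≡ 58 − 73 ≡ 46 (mod 61).
77 ≡ 16 (mod 61), so this reads 16t ≡ 46 (mod 61). Invert 16 mod 61 by the Euclidean algorithm: 61 = 3·16 + 13, 16 = 1·13 + 3, 13 = 4·3 + 1, 3 = 3·1 + 0; back-substituting, 1 = 13 − 4·3 = 13 − 4·(16 − 1·13) = −4·16 + 5·13 = −4·16 + 5·(61 − 3·16) = 5·61 − 19·16. Hence 16·(-19) ≡ 1, so 16⁻¹ ≡ -19 ≡ 42 (mod 61).
Multiplying by 42: t ≡ 42·46 = 1932 ≡ 41 (mod 61).
With t = 41: n = 73 + 77·41 = 3230.
Verify: 3230 = 41·77 + 73 and 3230 = 52·61 + 58. ✓

n = 3230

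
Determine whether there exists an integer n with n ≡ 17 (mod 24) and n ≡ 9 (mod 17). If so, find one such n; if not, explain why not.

n = 281

Since 24 and 17 share no common factor, CRT says the pair of congruences has a solution (unique mod 408).
Any solution of the first congruence is n = 17 + 24t; substituting into the second, 24t ≡ 9 − 17 ≡ 9 (mod 17).
24 ≡ 7 (mod 17), so this reads 7t ≡ 9 (mod 17). Since 7·5 = 35 = 2·17 + 1, the inverse of 7 mod 17 is 5.
Therefore t ≡ 5·9 = 45 ≡ 11 (mod 17).
With t = 11: n = 17 + 24·11 = 281.
Verify: 281 = 11·24 + 17 and 281 = 16·17 + 9. ✓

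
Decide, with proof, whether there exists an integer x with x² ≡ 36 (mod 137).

Take x = 6. Then 6² = 36, and since 0 ≤ 36 < 137 this is already reduced: 6² ≡ 36 (mod 137).

x = 6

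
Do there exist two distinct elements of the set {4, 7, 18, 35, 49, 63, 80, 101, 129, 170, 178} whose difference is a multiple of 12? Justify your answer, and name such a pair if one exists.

No, no such pair exists.

Reduce each element modulo 12: 4↦4, 7↦7, 18↦6, 35↦11, 49↦1, 63↦3, 80↦8, 101↦5, 129↦9, 170↦2, 178↦10.
These 11 residues are pairwise different, hence no difference of two elements is divisible by 12.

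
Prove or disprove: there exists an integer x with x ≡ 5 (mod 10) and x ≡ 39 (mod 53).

x = 145

gcd(10, 53) = 1, so the Chinese Remainder Theorem guarantees exactly one residue class mod 530 satisfying both.
Write x = 5 + 10t and require 5 + 10t ≡ 39 (mod 53), i.e. 10t ≡ 34 (mod 53).
Since 10·16 = 160 = 3·53 + 1, the inverse of 10 mod 53 is 16.
Multiplying by 16: t ≡ 16·34 = 544 ≡ 14 (mod 53).
Taking t = 14 gives x = 5 + 10·14 = 145.
Check: 145 mod 10 = 5, 145 mod 53 = 39. ✓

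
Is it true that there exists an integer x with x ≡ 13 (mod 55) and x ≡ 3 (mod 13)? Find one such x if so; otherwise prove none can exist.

x = 68

The moduli 55 and 13 are coprime, so by the Chinese Remainder Theorem a unique solution modulo 715 exists.
Any solution of the first congruence is x = 13 + 55t; substituting into the second, 55t ≡ 3 − 13 ≡ 3 (mod 13).
55 ≡ 3 (mod 13), so this reads 3t ≡ 3 (mod 13). Invert 3 mod 13 by the Euclidean algorithm: 13 = 4·3 + 1, 3 = 3·1 + 0; back-substituting, 1 = 13 − 4·3. Hence 3·(-4) ≡ 1, so 3⁻¹ ≡ -4 ≡ 9 (mod 13).
Multiplying by 9: t ≡ 9·3 = 27 ≡ 1 (mod 13).
Taking t = 1 gives x = 13 + 55·1 = 68.
Indeed 68 ≡ 13 (mod 55) and 68 ≡ 3 (mod 13).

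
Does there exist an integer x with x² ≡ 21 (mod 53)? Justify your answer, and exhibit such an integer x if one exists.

No such integer exists.

Apply Euler's criterion with the prime 53: 21 is a quadratic residue iff 21^26 ≡ 1 (mod 53), and a non-residue iff it is ≡ −1.
Squaring successively (mod 53): 21^2 = 441 ≡ 17; 21^4 ≡ 17² = 289 ≡ 24; 21^8 ≡ 24² = 576 ≡ 46; 21^16 ≡ 46² = 2116 ≡ 49.
Since 26 = 16 + 8 + 2, 21^26 ≡ 49 · 46 · 17; multiplying out mod 53: 49·46 = 2254 ≡ 28, then 28·17 = 476 ≡ 52. Thus 21^26 ≡ 52 ≡ −1 (mod 53).
The value −1 means 21 is a non-residue modulo 53, so x² ≡ 21 (mod 53) is impossible.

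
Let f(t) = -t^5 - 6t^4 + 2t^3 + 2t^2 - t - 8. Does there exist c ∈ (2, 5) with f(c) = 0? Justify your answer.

No such root exists.

f(2) = -114 and f(5) = -6588, both negative, so a sign-change argument is unavailable; we show f keeps this sign on the whole interval.
Substitute t = 2 + u, where 0 < u < 3 on the interval. Expanding, f(2 + u) = -u^5 - 16u^4 - 86u^3 - 210u^2 - 241u - 114.
All 6 nonzero coefficients of this polynomial in u are negative; hence for u > 0 the value is a sum of negative terms (the constant -114 among them).
So f is strictly negative on (2, 5); no root exists in the interval.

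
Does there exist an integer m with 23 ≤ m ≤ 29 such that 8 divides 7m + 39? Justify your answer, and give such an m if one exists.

m = 23

m = 23 works, since 7·23 + 39 = 200 = 25·8.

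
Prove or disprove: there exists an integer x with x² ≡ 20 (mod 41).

Take x = 26. Then 26² = 676 = 16·41 + 20, so 26² ≡ 20 (mod 41).

x = 26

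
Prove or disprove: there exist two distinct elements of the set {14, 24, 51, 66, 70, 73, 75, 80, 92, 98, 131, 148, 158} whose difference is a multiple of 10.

Both 14 and 24 leave remainder 4 on division by 10; their difference 10 = 1·10 is a multiple of 10.

The pair (14, 24) works.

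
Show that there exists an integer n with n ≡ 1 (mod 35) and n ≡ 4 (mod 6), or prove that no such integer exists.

n = 106

The moduli 35 and 6 are coprime, so by the Chinese Remainder Theorem a unique solution modulo 210 exists.
Any solution of the first congruence is n = 1 + 35t; substituting into the second, 35t ≡ 4 − 1 ≡ 3 (mod 6).
35 ≡ 5 (mod 6), so this reads 5t ≡ 3 (mod 6). To invert 5 modulo 6: 6 = 1·5 + 1, 5 = 5·1 + 0, and unwinding, 1 = 6 − 1·5. Thus 5⁻¹ ≡ -1 ≡ 5 (mod 6).
Multiplying by 5: t ≡ 5·3 = 15 ≡ 3 (mod 6).
Taking t = 3 gives n = 1 + 35·3 = 106.
Verify: 106 = 3·35 + 1 and 106 = 17·6 + 4. ✓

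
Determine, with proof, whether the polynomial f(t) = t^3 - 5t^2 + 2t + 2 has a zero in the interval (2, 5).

f(2) = -6 and f(5) = 12, which have opposite signs.
Since f is a polynomial it is continuous on [2, 5].
By the Intermediate Value Theorem f must vanish at some point of (2, 5).

Yes, f has a root in the interval.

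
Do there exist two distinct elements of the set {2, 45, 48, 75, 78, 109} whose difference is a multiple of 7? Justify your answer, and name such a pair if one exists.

Reduce each element modulo 7: 2↦2, 45↦3, 48↦6, 75↦5, 78↦1, 109↦4.
These 6 residues are pairwise different, hence no difference of two elements is divisible by 7.

No such pair exists.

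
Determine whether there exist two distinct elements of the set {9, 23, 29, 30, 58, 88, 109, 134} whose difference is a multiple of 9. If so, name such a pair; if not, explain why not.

Residues mod 9: 9↦0, 23↦5, 29↦2, 30↦3, 58↦4, 88↦7, 109↦1, 134↦8.
These 8 residues are pairwise different, hence no difference of two elements is divisible by 9.

There is no such pair.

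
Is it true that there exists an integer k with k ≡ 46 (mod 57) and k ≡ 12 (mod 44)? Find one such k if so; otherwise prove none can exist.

The moduli 57 and 44 are coprime, so by the Chinese Remainder Theorem a unique solution modulo 2508 exists.
Any solution of the first congruence is k = 46 + 57t; substituting into the second, 57t ≡ 12 − 46 ≡ 10 (mod 44).
57 ≡ 13 (mod 44), so this reads 13t ≡ 10 (mod 44). Since 13·17 = 221 = 5·44 + 1, the inverse of 13 mod 44 is 17.
Multiplying by 17: t ≡ 17·10 = 170 ≡ 38 (mod 44).
With t = 38: k = 46 + 57·38 = 2212.
Check: 2212 mod 57 = 46, 2212 mod 44 = 12. ✓

k = 2212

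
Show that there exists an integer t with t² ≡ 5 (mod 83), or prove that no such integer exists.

83 is prime, so by Euler's criterion 5 is a square mod 83 iff 5^((83−1)/2) = 5^41 ≡ 1 (mod 83).
Repeated squaring mod 83: 5^2 = 25 ≡ 25; 5^4 ≡ 25² = 625 ≡ 44; 5^8 ≡ 44² = 1936 ≡ 27; 5^16 ≡ 27² = 729 ≡ 65; 5^32 ≡ 65² = 4225 ≡ 75.
Since 41 = 32 + 8 + 1, 5^41 ≡ 75 · 27 · 5; multiplying out mod 83: 75·27 = 2025 ≡ 33, then 33·5 = 165 ≡ 82. Thus 5^41 ≡ 82 ≡ −1 (mod 83).
The value −1 means 5 is a non-residue modulo 83, so t² ≡ 5 (mod 83) is impossible.

There is no such integer.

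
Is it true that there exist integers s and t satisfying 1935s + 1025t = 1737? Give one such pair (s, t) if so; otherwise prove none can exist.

No, no such integers exist.

gcd(1935, 1025) = 5, so every integer of the form 1935s + 1025t is a multiple of 5.
However 1737 leaves remainder 2 on division by 5.
Hence no integers s, t satisfy the equation.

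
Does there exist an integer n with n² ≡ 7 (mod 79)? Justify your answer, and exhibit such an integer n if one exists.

79 is prime, so by Euler's criterion 7 is a square mod 79 iff 7^((79−1)/2) = 7^39 ≡ 1 (mod 79).
Repeated squaring mod 79: 7^2 = 49 ≡ 49; 7^4 ≡ 49² = 2401 ≡ 31; 7^8 ≡ 31² = 961 ≡ 13; 7^16 ≡ 13² = 169 ≡ 11; 7^32 ≡ 11² = 121 ≡ 42.
Since 39 = 32 + 4 + 2 + 1, 7^39 ≡ 42 · 31 · 49 · 7; multiplying out mod 79: 42·31 = 1302 ≡ 38, then 38·49 = 1862 ≡ 45, then 45·7 = 315 ≡ 78. Thus 7^39 ≡ 78 ≡ −1 (mod 79).
By Euler's criterion 7 is a quadratic non-residue mod 79: no n satisfies n² ≡ 7 (mod 79).

There is no such integer.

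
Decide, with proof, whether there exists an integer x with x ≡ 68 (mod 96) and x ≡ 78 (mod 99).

No, no such integer exists.

Reduce both congruences modulo 3, which divides 96 and 99: they say x ≡ 68 (mod 3) and x ≡ 78 (mod 3).
However 68 ≡ 2 and 78 ≡ 0 (mod 3), and 2 ≠ 0.
Hence the system has no solution.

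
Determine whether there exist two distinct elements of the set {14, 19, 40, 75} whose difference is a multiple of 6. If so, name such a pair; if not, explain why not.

No such pair exists.

Residues mod 6: 14↦2, 19↦1, 40↦4, 75↦3.
All 4 residues are distinct, so no two elements differ by a multiple of 6.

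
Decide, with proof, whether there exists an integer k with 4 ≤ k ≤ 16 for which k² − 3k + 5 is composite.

At k = 10: 10² − 3·10 + 5 = 75 = 3·25, which is composite.

k = 10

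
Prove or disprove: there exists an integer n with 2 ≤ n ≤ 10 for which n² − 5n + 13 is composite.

At n = 9: 9² − 5·9 + 13 = 49 = 7·7, which is composite.

n = 9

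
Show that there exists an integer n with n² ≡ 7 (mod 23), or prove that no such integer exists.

There is no such integer.

23 is prime, so by Euler's criterion 7 is a square mod 23 iff 7^((23−1)/2) = 7^11 ≡ 1 (mod 23).
Squaring successively (mod 23): 7^2 = 49 ≡ 3; 7^4 ≡ 3² = 9 ≡ 9; 7^8 ≡ 9² = 81 ≡ 12.
Since 11 = 8 + 2 + 1, 7^11 ≡ 12 · 3 · 7; multiplying out mod 23: 12·3 = 36 ≡ 13, then 13·7 = 91 ≡ 22. Thus 7^11 ≡ 22 ≡ −1 (mod 23).
The value −1 means 7 is a non-residue modulo 23, so n² ≡ 7 (mod 23) is impossible.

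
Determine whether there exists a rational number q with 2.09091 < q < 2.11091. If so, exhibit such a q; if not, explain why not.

Look for a denominator N such that an integer falls strictly between N·2.09091 and N·2.11091. N = 10 works: 10·2.09091 = 20.90910 < 21 < 21.10910 = 10·2.11091.
Hence 21/10 is a rational number with 2.09091 < 21/10 < 2.11091.

q = 21/10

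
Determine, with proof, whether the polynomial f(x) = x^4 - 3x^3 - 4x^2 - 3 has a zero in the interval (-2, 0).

Yes, f has a root in the interval.

f(-2) = 21 and f(0) = -3, which have opposite signs.
Since f is a polynomial it is continuous on [-2, 0].
By the Intermediate Value Theorem, f takes the value 0 somewhere in the open interval.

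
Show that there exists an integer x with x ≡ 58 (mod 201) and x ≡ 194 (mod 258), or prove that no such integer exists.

Both moduli are multiples of 3 = gcd(201, 258), so any solution would satisfy x ≡ 58 and x ≡ 194 modulo 3 simultaneously.
These are incompatible: 58 − 194 = -136 is not divisible by 3.
Therefore no such x exists.

No, no such integer exists.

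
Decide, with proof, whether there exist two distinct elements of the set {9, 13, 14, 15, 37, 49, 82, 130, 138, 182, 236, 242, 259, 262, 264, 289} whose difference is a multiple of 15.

9 and 264 are such a pair.

9 mod 15 = 9 and 264 mod 15 = 9, so 264 − 9 = 255 = 17·15.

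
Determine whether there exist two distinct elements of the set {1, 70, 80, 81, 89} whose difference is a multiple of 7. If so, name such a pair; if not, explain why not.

No such pair exists.

Reduce each element modulo 7: 1↦1, 70↦0, 80↦3, 81↦4, 89↦5.
These 5 residues are pairwise different, hence no difference of two elements is divisible by 7.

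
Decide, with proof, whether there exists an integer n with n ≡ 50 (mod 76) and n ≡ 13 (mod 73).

n = 962

gcd(76, 73) = 1, so the Chinese Remainder Theorem guarantees exactly one residue class mod 5548 satisfying both.
Any solution of the first congruence is n = 50 + 76t; substituting into the second, 76t ≡ 13 − 50 ≡ 36 (mod 73).
76 ≡ 3 (mod 73), so this reads 3t ≡ 36 (mod 73). Invert 3 mod 73 by the Euclidean algorithm: 73 = 24·3 + 1, 3 = 3·1 + 0; back-substituting, 1 = 73 − 24·3. Hence 3·(-24) ≡ 1, so 3⁻¹ ≡ -24 ≡ 49 (mod 73).
Therefore t ≡ 49·36 = 1764 ≡ 12 (mod 73).
Taking t = 12 gives n = 50 + 76·12 = 962.
Check: 962 mod 76 = 50, 962 mod 73 = 13. ✓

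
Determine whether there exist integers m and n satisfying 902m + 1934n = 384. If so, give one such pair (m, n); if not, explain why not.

m = 247, n = -115

Since gcd(902, 1934) = 2 and 384 = 2·192, Bézout's identity guarantees a solution.
Dividing through by 2 reduces the equation to 451m + 967n = 192.
Euclidean algorithm: 967 = 2·451 + 65, 451 = 6·65 + 61, 65 = 1·61 + 4, 61 = 15·4 + 1, 4 = 4·1 + 0.
Back-substituting, 1 = 61 − 15·4 = 61 − 15·(65 − 1·61) = −15·65 + 16·61 = −15·65 + 16·(451 − 6·65) = 16·451 − 111·65 = 16·451 − 111·(967 − 2·451) = −111·967 + 238·451; that is, 451·238 + 967·(-111) = 1.
Multiplying through by 192: m = 238·192 = 45696, n = (-111)·192 = -21312 is a solution.
The general solution is m = 45696 + 967k, n = -21312 − 451k; taking k = -47 gives the smaller pair m = 247, n = -115.
Check: 902·247 + 1934·(-115) = 222794 − 222410 = 384. ✓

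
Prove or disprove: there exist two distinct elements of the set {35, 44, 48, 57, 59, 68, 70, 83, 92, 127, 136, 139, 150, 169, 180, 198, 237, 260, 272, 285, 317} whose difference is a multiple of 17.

The pair (44, 180) works.

Both 44 and 180 leave remainder 10 on division by 17; their difference 136 = 8·17 is a multiple of 17.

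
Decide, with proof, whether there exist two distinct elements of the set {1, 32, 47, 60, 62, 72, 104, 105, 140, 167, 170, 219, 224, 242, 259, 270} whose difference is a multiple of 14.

Yes: 32 and 60.

Both 32 and 60 leave remainder 4 on division by 14; their difference 28 = 2·14 is a multiple of 14.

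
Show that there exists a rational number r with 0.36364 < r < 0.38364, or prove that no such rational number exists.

Look for a denominator N such that an integer falls strictly between N·0.36364 and N·0.38364. N = 8 works: 8·0.36364 = 2.90912 < 3 < 3.06912 = 8·0.38364.
So r = 3/8 works: it is a ratio of integers, and dividing 8·0.36364 < 3 < 8·0.38364 through by 8 gives 0.36364 < 3/8 < 0.38364.

r = 3/8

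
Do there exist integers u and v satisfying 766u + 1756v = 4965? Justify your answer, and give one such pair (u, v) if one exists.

gcd(766, 1756) = 2, so every integer of the form 766u + 1756v is a multiple of 2.
However 4965 leaves remainder 1 on division by 2.
Hence no integers u, v satisfy the equation.

No such integers exist.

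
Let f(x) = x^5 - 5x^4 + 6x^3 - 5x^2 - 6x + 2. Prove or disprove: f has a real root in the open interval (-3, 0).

f(-3) = -835 and f(0) = 2, which have opposite signs.
Since f is a polynomial it is continuous on [-3, 0].
By the Intermediate Value Theorem f must vanish at some point of (-3, 0).

Yes, f has a root in the interval.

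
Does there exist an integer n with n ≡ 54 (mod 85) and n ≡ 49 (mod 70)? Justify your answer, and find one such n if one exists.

n = 819

The moduli are not coprime: gcd(85, 70) = 5. Compatibility requires 5 ∣ (49 − 54) = -5, which holds, so solutions exist.
Put n = 54 + 85t, so we need 85t ≡ 65 (mod 70), equivalently (divide by 5) 17t ≡ 13 (mod 14).
17 ≡ 3 (mod 14), so this reads 3t ≡ 13 (mod 14). Since 3·5 = 15 = 1·14 + 1, the inverse of 3 mod 14 is 5.
Therefore t ≡ 5·13 = 65 ≡ 9 (mod 14).
Then n = 54 + 85·9 = 819.
Verify: 819 = 9·85 + 54 and 819 = 11·70 + 49. ✓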